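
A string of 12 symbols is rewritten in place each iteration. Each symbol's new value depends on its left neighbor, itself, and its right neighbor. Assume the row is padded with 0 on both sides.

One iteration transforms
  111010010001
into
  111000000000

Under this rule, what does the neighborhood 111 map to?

At position 1 the neighborhood is 111; the next row has 1 there.

1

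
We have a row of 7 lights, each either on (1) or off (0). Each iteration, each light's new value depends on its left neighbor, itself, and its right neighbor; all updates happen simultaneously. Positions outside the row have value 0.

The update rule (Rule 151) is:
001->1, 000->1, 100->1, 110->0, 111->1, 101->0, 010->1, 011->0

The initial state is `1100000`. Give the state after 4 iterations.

1111101

0011111
1101110
0000101
1111101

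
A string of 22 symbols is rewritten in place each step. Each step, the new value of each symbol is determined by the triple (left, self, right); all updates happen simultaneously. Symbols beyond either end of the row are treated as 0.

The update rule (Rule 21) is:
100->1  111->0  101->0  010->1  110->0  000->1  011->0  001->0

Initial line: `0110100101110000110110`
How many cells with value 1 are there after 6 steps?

step 1: 0000110100001110000001
step 2: 1110000111100001111101
step 3: 0001110000011100000001
step 4: 1100001111000011111101
step 5: 0011100000111000000001
step 6: 1000011110000111111101
count of 1: 13

13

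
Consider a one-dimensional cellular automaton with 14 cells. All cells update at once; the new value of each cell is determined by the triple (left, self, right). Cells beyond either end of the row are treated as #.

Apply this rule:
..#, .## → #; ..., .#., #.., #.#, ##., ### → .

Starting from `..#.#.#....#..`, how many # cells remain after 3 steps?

.#........#..#
.........#..##
........#..##.
count of #: 3

3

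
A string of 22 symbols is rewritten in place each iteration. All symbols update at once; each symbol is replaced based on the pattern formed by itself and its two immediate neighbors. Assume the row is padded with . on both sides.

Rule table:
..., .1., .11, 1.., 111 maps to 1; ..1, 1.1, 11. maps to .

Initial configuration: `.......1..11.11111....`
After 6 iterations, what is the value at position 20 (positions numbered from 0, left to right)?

111111.11.1..1111.1111
11111..1..11.111..111.
1111.1.11.1..11.1.11.1
111..1.1..11.1..1.1..1
11.1.1.11.1..11.1.11.1
1..1.1.1..11.1..1.1..1
position 20 holds .

.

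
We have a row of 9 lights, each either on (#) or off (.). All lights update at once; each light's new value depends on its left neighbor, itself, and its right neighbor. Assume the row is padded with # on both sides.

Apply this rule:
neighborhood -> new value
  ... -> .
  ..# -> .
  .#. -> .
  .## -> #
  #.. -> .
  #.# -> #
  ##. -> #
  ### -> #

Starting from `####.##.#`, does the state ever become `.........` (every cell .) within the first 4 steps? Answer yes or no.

#########
#########  (fixed point — unchanged through step 4)
step 4 is #########, still not uniform .

no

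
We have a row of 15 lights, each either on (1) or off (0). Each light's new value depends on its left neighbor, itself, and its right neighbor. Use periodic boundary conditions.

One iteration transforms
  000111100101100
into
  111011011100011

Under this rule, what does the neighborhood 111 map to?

1

At position 4 the neighborhood is 111; the next row has 1 there.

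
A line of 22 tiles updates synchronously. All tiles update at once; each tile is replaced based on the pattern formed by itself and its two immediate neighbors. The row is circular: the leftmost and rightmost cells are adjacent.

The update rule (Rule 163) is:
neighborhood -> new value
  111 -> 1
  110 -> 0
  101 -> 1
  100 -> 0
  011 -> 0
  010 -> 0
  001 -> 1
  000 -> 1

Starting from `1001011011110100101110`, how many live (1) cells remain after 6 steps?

0010100101101001010101
0101001010010010101010
1010010100100101010100
0100101001001010101001
1001010010010101010010
0010100100101010100101
count of 1: 9

9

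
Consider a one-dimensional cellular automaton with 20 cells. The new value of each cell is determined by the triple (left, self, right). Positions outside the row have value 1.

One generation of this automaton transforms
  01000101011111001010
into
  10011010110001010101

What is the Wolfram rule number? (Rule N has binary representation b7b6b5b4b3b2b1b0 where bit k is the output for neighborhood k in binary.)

107

position 10: 111 → 0  (bit 7 = 0)
position 13: 110 → 1  (bit 6 = 1)
position 0: 101 → 1  (bit 5 = 1)
position 2: 100 → 0  (bit 4 = 0)
position 9: 011 → 1  (bit 3 = 1)
position 1: 010 → 0  (bit 2 = 0)
position 4: 001 → 1  (bit 1 = 1)
position 3: 000 → 1  (bit 0 = 1)
bits b7..b0 = 01101011 = 107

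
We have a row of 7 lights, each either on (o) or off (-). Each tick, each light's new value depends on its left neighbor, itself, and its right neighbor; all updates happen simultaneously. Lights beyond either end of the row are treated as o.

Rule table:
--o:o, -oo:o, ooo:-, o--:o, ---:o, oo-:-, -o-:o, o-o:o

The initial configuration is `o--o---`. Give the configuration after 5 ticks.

---oooo

tick 1: -oooooo
tick 2: oo-----
tick 3: --ooooo
tick 4: ooo----
tick 5: ---oooo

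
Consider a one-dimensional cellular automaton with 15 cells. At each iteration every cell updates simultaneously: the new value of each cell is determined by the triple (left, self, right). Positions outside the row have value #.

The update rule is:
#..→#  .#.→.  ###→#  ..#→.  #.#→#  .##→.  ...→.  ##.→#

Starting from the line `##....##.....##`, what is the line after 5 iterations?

#######....##..

iteration 1: ###....##.....#
iteration 2: ####....##.....
iteration 3: #####....##....
iteration 4: ######....##...
iteration 5: #######....##..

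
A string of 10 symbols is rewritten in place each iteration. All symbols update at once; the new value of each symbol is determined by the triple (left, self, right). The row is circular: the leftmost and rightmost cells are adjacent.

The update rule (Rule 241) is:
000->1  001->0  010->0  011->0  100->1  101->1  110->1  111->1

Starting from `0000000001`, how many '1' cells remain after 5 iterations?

8

iteration 1: 1111111100
iteration 2: 0111111110
iteration 3: 0011111111
iteration 4: 1001111111
iteration 5: 1100111111
count of 1: 8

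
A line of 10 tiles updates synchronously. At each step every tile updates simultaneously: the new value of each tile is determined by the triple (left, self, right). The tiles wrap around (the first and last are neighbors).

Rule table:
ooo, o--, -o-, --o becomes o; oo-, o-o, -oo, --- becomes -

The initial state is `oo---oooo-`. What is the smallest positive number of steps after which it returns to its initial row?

--o-o-oo--
-oo-o---o-
o---oo-ooo
-o-o----oo
-o-oo--o--
oo---oooo-

6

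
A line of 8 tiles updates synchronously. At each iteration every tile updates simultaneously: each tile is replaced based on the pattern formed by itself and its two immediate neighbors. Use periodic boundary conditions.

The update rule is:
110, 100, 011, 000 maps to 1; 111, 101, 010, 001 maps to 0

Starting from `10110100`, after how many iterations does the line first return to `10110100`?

00110010
10111001
10101101
10001101
11101101
00101101
10001100
01101110
01101011
01100011
01111011
01001011
00100011
10011011
11011010
11011000
11011110
11010010
11001000
11100110
10110110
00110110
10110111
10110100

24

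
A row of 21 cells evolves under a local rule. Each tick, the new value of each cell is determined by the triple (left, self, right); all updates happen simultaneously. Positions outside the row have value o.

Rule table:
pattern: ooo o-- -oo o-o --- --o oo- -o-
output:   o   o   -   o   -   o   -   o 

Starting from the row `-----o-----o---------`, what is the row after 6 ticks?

o---ooo---ooo-------o
-o-o-o-o-o-o-o-----o-
ooooooooooooooo---ooo
oooooooooooooo-o-o-oo
ooooooooooooo-ooooo-o
oooooooooooo-o-ooo-o-

oooooooooooo-o-ooo-o-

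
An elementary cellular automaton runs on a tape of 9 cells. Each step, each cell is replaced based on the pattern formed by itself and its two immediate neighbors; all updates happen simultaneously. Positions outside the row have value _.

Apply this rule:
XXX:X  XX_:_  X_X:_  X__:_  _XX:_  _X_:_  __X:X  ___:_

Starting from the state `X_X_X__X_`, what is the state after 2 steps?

______X__
_____X___

_____X___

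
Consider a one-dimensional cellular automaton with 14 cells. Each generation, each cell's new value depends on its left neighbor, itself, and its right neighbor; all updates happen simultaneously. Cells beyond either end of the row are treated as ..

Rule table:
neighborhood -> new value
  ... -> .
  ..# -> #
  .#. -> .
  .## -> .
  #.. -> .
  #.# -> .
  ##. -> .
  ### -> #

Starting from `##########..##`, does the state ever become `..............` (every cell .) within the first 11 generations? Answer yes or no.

.########..#..
#.######..#...
...####..#....
..#.##..#.....
.#.....#......
#.....#.......
.....#........
....#.........
...#..........
..#...........
.#............
generation 11 is .#............, still not uniform .

no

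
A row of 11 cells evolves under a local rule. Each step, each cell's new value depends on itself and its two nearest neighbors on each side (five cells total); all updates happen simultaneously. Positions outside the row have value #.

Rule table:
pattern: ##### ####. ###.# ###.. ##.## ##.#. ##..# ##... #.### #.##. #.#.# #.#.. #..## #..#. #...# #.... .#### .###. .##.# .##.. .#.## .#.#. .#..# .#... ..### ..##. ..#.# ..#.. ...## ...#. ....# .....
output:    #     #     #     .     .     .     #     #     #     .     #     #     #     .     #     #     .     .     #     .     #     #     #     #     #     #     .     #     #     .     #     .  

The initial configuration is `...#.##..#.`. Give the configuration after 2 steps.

#.#.##.####

##..#..#..#
#.#.##.####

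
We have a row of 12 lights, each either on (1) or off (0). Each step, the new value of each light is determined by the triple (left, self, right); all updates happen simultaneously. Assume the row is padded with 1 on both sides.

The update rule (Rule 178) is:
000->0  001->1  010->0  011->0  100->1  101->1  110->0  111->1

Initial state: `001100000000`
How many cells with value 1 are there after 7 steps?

5

110010000001
101101000010
010010100101
101101011010
010010100101  (repeats step 3; period 2)
step 7: 010010100101
count of 1: 5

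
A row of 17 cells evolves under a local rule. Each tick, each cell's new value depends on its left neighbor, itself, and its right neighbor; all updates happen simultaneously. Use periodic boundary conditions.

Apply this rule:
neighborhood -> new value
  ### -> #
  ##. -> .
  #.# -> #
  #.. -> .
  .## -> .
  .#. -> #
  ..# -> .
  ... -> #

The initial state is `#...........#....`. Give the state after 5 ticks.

#.#########.#.##.
##.#######.###..#
#.#.#####.#.#....
####.###.####.##.
.##.#.#.#.##.#..#

.##.#.#.#.##.#..#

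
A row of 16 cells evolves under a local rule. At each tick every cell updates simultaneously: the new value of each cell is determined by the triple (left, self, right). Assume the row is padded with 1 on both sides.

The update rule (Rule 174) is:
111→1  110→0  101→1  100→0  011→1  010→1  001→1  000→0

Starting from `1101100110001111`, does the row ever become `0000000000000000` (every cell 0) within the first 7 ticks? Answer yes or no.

1011001100011111
0110011000111111
1100110001111111
1001100011111111
0011000111111111
0110001111111111
1100011111111111
tick 7 is 1100011111111111, still not uniform 0

no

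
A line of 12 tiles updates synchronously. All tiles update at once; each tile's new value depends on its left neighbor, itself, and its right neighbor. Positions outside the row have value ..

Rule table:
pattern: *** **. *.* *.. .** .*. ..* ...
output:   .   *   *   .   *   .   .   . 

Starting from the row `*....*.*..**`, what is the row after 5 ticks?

......*...**
..........**
..........**  (fixed point — unchanged through tick 5)

..........**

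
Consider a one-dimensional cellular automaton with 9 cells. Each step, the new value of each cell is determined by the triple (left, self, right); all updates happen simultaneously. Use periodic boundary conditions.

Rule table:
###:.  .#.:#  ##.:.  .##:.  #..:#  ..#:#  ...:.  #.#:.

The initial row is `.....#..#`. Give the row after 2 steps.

#...#####
.#.#.....

.#.#.....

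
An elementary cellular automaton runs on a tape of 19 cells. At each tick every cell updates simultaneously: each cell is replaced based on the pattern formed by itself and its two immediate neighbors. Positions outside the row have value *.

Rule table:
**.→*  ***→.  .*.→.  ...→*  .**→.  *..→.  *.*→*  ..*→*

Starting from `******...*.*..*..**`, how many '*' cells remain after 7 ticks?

.....*.**.*..*..*..
.****.*.**..*..*..*
*...**.*.*.*..*..*.
*.**.**.*.*..*..*.*
**.**.**.*..*..*.*.
.**.**.**..*..*.*.*
*.**.**.*.*..*.*.*.
count of *: 10

10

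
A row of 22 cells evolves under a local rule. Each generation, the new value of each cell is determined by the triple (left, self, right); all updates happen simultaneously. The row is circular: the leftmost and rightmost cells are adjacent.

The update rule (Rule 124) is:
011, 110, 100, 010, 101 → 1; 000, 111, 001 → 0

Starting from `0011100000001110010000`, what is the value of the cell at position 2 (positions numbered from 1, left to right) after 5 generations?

0

0010110000001011011000
0011111000001111111100
0010001100001000000110
0011001110001100000111
1011101011001110000101
position 2 holds 0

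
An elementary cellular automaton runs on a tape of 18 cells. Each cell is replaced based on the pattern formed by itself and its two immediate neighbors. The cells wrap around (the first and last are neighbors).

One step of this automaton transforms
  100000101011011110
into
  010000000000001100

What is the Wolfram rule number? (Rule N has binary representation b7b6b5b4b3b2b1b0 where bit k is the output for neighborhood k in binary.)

144

position 14: 111 → 1  (bit 7 = 1)
position 11: 110 → 0  (bit 6 = 0)
position 7: 101 → 0  (bit 5 = 0)
position 1: 100 → 1  (bit 4 = 1)
position 10: 011 → 0  (bit 3 = 0)
position 0: 010 → 0  (bit 2 = 0)
position 5: 001 → 0  (bit 1 = 0)
position 2: 000 → 0  (bit 0 = 0)
bits b7..b0 = 10010000 = 144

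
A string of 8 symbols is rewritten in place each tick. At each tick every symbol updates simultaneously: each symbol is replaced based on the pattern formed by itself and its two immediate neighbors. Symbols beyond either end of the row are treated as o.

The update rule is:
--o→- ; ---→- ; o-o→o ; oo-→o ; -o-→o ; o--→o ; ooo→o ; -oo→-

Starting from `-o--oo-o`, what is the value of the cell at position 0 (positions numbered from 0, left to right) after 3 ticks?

ooo--oo-
oooo--oo
ooooo--o
position 0 holds o

o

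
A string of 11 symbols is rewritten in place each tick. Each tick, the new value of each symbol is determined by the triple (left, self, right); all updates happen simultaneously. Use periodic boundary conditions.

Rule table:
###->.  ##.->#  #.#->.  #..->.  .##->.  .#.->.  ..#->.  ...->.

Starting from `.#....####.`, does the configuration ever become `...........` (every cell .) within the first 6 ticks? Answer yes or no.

tick 1: .........#.
tick 2: ...........
all cells are . at tick 2

yes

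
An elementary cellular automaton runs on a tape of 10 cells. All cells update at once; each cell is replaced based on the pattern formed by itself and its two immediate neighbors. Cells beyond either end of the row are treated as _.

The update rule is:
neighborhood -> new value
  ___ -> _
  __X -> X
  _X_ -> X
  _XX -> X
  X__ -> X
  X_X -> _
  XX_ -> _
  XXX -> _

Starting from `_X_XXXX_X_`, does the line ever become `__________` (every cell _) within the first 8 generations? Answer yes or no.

no

generation 1: XX_X____XX
generation 2: X__XX__XX_
generation 3: XXXX_XXX_X
generation 4: X____X___X
generation 5: XX__XXX_XX
generation 6: X_XXX___X_
generation 7: X_X__X_XXX
generation 8: X_XXXX_X__
generation 8 is X_XXXX_X__, still not uniform _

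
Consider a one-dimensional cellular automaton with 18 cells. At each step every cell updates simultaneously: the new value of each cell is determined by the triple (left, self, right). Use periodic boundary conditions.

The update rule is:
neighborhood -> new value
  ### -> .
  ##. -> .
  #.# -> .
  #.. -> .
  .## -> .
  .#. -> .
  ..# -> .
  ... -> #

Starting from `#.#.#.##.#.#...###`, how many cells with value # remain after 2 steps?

.............#....
############...###
count of #: 15

15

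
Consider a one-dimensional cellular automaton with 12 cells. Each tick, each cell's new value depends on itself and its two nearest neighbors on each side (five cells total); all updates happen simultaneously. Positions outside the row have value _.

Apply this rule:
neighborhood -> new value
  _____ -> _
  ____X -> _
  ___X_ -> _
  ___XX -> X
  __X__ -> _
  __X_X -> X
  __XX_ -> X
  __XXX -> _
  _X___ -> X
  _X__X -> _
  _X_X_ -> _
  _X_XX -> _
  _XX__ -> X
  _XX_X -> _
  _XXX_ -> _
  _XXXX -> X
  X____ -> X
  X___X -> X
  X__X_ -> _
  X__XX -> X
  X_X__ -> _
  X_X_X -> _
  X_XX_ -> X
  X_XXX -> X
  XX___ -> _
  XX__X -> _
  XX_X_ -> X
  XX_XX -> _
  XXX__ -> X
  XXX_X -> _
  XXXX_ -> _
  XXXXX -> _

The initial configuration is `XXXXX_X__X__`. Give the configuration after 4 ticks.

X____XX__X__

_X___X____XX
__XX__XX_XXX
_XXX_XX__X_X
X____XX__X__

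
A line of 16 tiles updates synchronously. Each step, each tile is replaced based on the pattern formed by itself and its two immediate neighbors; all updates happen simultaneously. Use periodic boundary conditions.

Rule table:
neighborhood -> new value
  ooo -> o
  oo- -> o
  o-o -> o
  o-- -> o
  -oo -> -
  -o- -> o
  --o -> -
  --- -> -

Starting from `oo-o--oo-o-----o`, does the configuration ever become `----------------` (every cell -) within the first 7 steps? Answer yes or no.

no

step 1: ooooo--oooo-----
step 2: -ooooo--oooo----
step 3: --ooooo--oooo---
step 4: ---ooooo--oooo--
step 5: ----ooooo--oooo-
step 6: -----ooooo--oooo
step 7: o-----ooooo--ooo
step 7 is o-----ooooo--ooo, still not uniform -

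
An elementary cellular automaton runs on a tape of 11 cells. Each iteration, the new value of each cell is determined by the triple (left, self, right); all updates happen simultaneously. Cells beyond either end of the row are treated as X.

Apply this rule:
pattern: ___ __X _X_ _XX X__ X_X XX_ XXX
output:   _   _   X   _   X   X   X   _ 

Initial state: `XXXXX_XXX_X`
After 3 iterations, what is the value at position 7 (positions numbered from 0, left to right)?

iteration 1: ____XX__XX_
iteration 2: X____XX__XX
iteration 3: XX____XX___
position 7 holds X

X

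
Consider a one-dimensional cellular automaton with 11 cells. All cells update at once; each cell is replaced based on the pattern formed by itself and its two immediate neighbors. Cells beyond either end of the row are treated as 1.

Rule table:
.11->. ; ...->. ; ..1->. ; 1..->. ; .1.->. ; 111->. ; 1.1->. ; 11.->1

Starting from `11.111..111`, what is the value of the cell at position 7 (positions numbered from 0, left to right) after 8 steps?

.

.1...1.....
...........
...........  (fixed point — unchanged through step 8)
position 7 holds .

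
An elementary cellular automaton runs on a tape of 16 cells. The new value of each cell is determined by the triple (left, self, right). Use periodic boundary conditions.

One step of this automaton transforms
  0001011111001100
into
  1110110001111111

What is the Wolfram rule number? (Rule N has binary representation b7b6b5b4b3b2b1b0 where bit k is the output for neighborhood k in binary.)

123

position 6: 111 → 0  (bit 7 = 0)
position 9: 110 → 1  (bit 6 = 1)
position 4: 101 → 1  (bit 5 = 1)
position 10: 100 → 1  (bit 4 = 1)
position 5: 011 → 1  (bit 3 = 1)
position 3: 010 → 0  (bit 2 = 0)
position 2: 001 → 1  (bit 1 = 1)
position 0: 000 → 1  (bit 0 = 1)
bits b7..b0 = 01111011 = 123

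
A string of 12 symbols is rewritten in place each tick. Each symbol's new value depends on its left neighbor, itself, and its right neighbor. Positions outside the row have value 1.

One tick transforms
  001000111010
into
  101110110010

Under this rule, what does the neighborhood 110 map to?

0

At position 8 the neighborhood is 110; the next row has 0 there.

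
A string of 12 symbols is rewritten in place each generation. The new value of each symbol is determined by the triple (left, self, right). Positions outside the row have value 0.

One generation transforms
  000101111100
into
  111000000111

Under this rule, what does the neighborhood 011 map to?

At position 5 the neighborhood is 011; the next row has 0 there.

0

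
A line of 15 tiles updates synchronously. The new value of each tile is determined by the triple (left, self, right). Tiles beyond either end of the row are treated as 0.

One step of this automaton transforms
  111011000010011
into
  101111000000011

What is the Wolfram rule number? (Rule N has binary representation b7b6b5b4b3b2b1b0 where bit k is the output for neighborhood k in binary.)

104

position 1: 111 → 0  (bit 7 = 0)
position 2: 110 → 1  (bit 6 = 1)
position 3: 101 → 1  (bit 5 = 1)
position 6: 100 → 0  (bit 4 = 0)
position 0: 011 → 1  (bit 3 = 1)
position 10: 010 → 0  (bit 2 = 0)
position 9: 001 → 0  (bit 1 = 0)
position 7: 000 → 0  (bit 0 = 0)
bits b7..b0 = 01101000 = 104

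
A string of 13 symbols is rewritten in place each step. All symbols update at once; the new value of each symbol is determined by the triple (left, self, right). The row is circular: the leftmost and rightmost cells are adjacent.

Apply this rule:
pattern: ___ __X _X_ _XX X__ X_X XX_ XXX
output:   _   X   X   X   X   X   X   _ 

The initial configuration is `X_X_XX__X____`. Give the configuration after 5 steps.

_XX___XX_____

XXXXXXXXXX__X
_________XXXX
X_______XX__X
XX_____XXXXXX
_XX___XX_____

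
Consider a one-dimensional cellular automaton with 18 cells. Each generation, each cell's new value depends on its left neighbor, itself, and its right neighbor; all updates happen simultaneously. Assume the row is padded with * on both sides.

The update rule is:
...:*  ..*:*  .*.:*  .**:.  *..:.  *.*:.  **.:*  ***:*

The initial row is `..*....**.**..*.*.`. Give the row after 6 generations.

generation 1: .**.***.*..*.**.*.
generation 2: ..*..**.*.**..*.*.
generation 3: .**.*.*.*..*.**.*.
generation 4: ..*.*.*.*.**..*.*.
generation 5: .**.*.*.*..*.**.*.  (repeats generation 3; period 2)
generation 6: ..*.*.*.*.**..*.*.

..*.*.*.*.**..*.*.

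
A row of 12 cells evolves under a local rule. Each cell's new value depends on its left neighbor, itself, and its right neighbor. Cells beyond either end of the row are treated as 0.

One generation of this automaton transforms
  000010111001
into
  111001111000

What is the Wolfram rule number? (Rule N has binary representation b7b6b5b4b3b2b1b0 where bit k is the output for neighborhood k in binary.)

position 7: 111 → 1  (bit 7 = 1)
position 8: 110 → 1  (bit 6 = 1)
position 5: 101 → 1  (bit 5 = 1)
position 9: 100 → 0  (bit 4 = 0)
position 6: 011 → 1  (bit 3 = 1)
position 4: 010 → 0  (bit 2 = 0)
position 3: 001 → 0  (bit 1 = 0)
position 0: 000 → 1  (bit 0 = 1)
bits b7..b0 = 11101001 = 233

233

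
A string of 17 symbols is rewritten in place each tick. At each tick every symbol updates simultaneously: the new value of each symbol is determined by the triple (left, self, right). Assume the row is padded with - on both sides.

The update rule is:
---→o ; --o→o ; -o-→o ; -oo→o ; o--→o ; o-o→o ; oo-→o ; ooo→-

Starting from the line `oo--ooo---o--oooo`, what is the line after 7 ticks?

tick 1: ooooo-oooooooo--o
tick 2: o---ooo------oooo
tick 3: ooooo-oooooooo--o  (repeats tick 1; period 2)
tick 7: ooooo-oooooooo--o

ooooo-oooooooo--o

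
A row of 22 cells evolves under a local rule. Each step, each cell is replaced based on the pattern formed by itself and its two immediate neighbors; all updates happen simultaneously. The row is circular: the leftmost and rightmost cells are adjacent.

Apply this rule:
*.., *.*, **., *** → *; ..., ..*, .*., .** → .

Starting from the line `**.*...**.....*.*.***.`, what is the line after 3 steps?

.**.*...**.....*.*.***
*.**.*...**.....*.*.**
**.**.*...**.....*.*.*

**.**.*...**.....*.*.*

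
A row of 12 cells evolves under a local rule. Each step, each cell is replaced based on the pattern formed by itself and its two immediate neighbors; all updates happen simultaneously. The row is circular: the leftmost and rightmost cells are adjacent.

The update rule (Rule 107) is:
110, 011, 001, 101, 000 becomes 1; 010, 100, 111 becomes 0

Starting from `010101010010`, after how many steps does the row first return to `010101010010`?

101010100100
010101001001
101010010010
010100100101
101001001010
010010010101
100100101010
001001010101
010010101010
100101010100
001010101001
010101010010

12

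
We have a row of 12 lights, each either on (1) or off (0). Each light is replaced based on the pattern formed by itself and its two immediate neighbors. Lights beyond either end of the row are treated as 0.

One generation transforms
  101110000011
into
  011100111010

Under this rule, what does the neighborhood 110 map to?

At position 4 the neighborhood is 110; the next row has 0 there.

0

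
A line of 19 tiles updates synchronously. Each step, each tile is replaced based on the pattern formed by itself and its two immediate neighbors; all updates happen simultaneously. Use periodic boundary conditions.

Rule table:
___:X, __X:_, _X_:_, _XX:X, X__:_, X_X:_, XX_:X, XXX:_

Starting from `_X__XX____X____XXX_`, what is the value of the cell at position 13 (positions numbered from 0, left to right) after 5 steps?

step 1: ____XX_XX___XX_X_X_
step 2: XXX_XX_XX_X_XX_____
step 3: X_X_XX_XX___XX_XXX_
step 4: ____XX_XX_X_XX_X_X_
step 5: XXX_XX_XX___XX_____
position 13 holds X

X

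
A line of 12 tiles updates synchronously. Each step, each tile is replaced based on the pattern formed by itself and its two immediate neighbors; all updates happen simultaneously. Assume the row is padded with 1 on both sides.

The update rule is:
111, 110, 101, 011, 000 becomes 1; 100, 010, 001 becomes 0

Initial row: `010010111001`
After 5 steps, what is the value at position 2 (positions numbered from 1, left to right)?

1

100001111001
101101111001
111111111001
111111111001  (fixed point — unchanged through step 5)
position 2 holds 1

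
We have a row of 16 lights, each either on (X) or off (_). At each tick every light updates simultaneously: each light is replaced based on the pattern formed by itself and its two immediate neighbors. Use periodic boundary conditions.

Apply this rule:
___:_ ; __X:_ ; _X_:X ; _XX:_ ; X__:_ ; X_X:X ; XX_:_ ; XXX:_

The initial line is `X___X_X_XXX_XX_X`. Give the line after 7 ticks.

____XXXX___X__X_
___________X__X_
___________X__X_  (fixed point — unchanged through tick 7)

___________X__X_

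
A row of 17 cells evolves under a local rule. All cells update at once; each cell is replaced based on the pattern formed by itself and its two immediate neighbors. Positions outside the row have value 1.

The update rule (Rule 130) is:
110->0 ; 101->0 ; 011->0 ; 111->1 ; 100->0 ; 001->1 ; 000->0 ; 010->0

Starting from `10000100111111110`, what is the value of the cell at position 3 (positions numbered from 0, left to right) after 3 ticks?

00001001011111100
00010010001111001
00100100010110010
position 3 holds 0

0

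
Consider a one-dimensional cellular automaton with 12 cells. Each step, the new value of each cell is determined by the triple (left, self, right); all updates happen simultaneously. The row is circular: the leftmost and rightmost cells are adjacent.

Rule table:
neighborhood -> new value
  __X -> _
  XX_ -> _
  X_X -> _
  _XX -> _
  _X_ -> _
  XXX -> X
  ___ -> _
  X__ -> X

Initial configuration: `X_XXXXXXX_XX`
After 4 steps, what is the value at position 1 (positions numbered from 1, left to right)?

___XXXXX___X
X___XXX_X___
_X___X___X__
__X___X___X_
position 1 holds _

_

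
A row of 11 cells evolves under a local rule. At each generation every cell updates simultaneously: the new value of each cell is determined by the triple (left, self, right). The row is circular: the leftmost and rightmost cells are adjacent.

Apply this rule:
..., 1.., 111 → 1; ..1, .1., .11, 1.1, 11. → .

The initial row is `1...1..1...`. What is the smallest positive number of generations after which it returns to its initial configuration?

.11..1..11.
...1..1...1
11..1..11..
..1..1...1.
1..1..11..1
.1..1...1..
..1..11..11
1..1...1...
.1..11..11.
..1...1...1
1..11..11..
.1...1...1.
..11..11..1
1...1...1..
.11..11..1.
...1...1..1
11..11..1..
..1...1..1.
1..11..1..1
.1...1..1..
..11..1..11
1...1..1...

22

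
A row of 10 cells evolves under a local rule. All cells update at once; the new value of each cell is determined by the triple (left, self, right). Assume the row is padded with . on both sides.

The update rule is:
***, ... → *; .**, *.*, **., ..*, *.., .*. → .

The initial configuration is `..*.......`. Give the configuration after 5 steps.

*...******
..*..****.
*.....**..
..***....*
*..*..**..

*..*..**..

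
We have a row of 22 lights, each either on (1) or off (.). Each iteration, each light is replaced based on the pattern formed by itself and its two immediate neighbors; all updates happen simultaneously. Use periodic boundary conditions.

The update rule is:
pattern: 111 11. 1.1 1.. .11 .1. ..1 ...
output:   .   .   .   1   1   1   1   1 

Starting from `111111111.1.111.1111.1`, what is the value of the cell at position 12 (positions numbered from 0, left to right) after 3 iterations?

1

..........1.1...1....1
11111111111.1111111111
............1.........
position 12 holds 1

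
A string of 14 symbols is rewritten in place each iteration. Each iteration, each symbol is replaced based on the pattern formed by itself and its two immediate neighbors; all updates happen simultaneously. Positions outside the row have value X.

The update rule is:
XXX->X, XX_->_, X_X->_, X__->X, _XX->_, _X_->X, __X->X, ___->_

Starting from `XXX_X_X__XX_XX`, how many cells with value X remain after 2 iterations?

XX__X_XXX____X
X_XXX__X_X__X_
count of X: 7

7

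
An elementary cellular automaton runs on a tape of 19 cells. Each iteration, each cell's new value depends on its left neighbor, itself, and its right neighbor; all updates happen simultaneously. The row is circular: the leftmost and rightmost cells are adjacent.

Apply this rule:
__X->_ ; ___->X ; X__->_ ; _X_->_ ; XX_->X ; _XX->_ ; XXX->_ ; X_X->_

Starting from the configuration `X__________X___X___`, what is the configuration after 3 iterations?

__XXXXXX_____X___X_

iteration 1: __XXXXXXXX___X___X_
iteration 2: X________X_X___X___
iteration 3: __XXXXXX_____X___X_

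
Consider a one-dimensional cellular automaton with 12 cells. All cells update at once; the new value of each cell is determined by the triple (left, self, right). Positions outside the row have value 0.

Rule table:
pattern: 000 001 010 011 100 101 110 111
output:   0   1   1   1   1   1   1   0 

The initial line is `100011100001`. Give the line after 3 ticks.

110110110011
111111111111
100000000001

100000000001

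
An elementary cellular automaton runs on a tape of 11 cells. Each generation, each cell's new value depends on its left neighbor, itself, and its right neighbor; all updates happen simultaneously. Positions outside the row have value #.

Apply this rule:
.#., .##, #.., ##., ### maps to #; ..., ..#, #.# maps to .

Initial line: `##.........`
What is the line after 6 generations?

###........
####.......
#####......
######.....
#######....
########...

########...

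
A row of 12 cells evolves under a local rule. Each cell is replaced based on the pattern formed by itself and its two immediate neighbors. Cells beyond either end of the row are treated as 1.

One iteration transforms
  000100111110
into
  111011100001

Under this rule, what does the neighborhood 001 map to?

1

At position 2 the neighborhood is 001; the next row has 1 there.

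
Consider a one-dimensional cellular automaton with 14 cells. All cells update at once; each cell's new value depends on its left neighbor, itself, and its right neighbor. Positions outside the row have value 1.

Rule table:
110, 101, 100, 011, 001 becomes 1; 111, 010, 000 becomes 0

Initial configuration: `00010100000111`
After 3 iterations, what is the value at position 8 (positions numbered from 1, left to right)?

10101010001100
11010101011111
01101010110000
position 8 holds 0

0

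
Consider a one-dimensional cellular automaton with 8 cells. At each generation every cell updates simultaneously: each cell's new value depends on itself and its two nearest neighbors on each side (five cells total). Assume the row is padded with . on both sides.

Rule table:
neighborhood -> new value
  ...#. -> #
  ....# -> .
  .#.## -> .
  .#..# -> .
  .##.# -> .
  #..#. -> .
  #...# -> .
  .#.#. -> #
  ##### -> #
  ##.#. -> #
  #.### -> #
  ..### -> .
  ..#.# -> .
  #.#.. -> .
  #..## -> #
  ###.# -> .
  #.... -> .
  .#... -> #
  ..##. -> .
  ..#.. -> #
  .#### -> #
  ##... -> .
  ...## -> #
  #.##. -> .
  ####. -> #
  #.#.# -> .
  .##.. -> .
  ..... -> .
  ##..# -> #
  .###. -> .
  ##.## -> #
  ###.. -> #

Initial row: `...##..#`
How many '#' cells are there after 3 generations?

generation 1: ..#..#.#
generation 2: .##...#.
generation 3: #....###
count of #: 4

4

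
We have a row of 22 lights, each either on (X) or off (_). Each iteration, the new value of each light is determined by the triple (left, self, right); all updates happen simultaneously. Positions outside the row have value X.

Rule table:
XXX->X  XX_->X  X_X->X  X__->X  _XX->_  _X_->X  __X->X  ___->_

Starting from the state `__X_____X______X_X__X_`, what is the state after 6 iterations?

XXXXXXXXXXX_XXXXXX_XXX

XXXX___XXX____XXXXXXXX
XXXXX_X_XXX__X_XXXXXXX
XXXXXXXX_XXXXXX_XXXXXX
XXXXXXXXX_XXXXXX_XXXXX
XXXXXXXXXX_XXXXXX_XXXX
XXXXXXXXXXX_XXXXXX_XXX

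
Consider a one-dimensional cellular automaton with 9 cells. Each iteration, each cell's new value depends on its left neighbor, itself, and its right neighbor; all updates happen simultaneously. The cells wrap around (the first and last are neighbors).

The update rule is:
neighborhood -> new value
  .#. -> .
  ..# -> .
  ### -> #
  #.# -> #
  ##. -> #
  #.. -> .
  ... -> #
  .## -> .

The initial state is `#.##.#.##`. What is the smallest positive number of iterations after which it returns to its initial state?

iteration 1: ##.##.#.#
iteration 2: ###.##.#.
iteration 3: .###.##.#
iteration 4: #.###.##.
iteration 5: .#.###.##
iteration 6: #.#.###.#
iteration 7: ##.#.###.
iteration 8: .##.#.###
iteration 9: #.##.#.##

9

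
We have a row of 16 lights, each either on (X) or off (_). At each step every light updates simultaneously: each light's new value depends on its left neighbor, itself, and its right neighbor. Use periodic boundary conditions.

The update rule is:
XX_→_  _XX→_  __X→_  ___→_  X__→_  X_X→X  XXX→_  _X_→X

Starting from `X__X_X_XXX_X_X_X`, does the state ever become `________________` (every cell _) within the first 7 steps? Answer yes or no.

yes

___XXXX___XXXXX_
________________
all cells are _ at step 2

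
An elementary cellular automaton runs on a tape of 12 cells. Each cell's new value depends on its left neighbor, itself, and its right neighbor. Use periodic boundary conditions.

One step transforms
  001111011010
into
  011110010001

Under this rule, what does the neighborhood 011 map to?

At position 2 the neighborhood is 011; the next row has 1 there.

1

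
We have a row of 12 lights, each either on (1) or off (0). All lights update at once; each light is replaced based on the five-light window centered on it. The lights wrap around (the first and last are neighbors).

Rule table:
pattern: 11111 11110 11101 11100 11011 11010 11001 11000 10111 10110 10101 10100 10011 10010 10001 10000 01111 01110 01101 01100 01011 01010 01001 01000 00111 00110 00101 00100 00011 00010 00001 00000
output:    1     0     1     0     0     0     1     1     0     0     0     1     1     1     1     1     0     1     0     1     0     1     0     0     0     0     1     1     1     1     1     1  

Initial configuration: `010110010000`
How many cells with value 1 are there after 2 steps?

4

110011110111
001100010001
count of 1: 4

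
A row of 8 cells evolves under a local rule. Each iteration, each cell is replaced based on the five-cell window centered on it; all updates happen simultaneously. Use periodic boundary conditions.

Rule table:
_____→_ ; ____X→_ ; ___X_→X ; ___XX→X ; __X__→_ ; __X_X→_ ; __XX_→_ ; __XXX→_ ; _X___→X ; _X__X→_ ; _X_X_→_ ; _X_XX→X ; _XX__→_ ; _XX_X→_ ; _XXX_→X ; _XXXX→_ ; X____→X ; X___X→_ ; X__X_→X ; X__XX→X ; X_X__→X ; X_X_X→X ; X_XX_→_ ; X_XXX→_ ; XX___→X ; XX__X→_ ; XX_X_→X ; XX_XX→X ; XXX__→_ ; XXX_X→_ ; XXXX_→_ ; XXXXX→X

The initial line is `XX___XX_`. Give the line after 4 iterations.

X_X__X__

__X_X__X
_X__X_X_
X__X__X_
X_X__X__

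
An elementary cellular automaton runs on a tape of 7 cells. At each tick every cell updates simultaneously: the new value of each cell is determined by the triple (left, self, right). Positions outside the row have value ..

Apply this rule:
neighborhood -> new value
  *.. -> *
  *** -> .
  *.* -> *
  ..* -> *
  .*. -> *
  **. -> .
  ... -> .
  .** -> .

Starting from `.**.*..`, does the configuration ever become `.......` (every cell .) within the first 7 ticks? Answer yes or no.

no

*..***.
***...*
...*.**
..***..
.*...*.
***.***
...*...
tick 7 is ...*..., still not uniform .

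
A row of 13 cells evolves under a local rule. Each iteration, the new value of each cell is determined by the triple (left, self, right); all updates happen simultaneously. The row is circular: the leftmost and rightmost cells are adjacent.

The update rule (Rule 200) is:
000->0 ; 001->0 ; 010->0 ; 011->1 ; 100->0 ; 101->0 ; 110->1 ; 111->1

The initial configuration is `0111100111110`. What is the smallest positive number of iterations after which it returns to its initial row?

1

0111100111110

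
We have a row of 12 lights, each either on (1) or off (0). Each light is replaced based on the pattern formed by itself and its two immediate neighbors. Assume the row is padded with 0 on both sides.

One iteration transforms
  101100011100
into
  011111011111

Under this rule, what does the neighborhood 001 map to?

At position 6 the neighborhood is 001; the next row has 0 there.

0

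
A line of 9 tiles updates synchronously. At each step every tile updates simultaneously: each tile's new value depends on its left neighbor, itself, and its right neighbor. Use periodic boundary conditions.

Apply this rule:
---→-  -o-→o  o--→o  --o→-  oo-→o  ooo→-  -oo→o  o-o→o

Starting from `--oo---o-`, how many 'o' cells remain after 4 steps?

3

step 1: --ooo--oo
step 2: o-o-oo-oo
step 3: oooooooo-
step 4: o------oo
count of o: 3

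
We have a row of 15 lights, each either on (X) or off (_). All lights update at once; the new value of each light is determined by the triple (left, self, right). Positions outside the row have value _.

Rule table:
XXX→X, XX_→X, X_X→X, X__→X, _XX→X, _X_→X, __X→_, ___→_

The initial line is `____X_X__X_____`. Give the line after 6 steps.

____XXXX_XX____
____XXXXXXXX___
____XXXXXXXXX__
____XXXXXXXXXX_
____XXXXXXXXXXX
____XXXXXXXXXXX

____XXXXXXXXXXX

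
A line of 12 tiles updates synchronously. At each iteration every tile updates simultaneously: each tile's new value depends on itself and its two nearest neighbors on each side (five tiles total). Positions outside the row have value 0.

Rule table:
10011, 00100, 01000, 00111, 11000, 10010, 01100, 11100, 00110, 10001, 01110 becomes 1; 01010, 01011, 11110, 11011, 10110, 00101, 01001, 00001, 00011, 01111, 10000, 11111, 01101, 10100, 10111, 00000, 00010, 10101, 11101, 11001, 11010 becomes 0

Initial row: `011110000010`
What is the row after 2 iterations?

010011000011
010111100011

010111100011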